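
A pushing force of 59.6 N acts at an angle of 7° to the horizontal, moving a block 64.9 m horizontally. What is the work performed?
W = F·d·cosθ = (59.6)(64.9)cos(7°) = 3839 J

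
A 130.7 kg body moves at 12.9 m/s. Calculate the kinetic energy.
KE = ½mv² = ½(130.7)(12.9)² = 10870 J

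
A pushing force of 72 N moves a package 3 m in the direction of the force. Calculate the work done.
W = F·d = (72)(3) = 216.0 J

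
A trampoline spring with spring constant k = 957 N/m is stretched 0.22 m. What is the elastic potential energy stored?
PE = ½kx² = ½(957)(0.22)² = 23.16 J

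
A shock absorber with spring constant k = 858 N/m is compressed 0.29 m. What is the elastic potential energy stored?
PE = ½kx² = ½(858)(0.29)² = 36.08 J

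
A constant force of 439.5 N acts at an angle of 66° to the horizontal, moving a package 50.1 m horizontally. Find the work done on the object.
W = F·d·cosθ = (439.5)(50.1)cos(66°) = 8956 J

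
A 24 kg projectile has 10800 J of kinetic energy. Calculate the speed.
v = √(2·KE/m) = √(2·10800/24) = 30.0 m/s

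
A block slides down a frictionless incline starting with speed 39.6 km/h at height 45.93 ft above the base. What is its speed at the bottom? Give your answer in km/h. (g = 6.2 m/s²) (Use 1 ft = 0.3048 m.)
Convert to SI: v₀ = 11.0 m/s, h = 13.9995 m
½mv₀² + mgh = ½mv² ⇒ v = √(v₀² + 2gh) = √(11.0² + 2·6.2·13.9995) = 17.1637 m/s = 61.79 km/h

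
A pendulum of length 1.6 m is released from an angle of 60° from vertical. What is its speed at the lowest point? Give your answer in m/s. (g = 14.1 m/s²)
h = L(1 − cosθ) = 1.6(1 − cos60°) = 0.8 m
v = √(2gh) = √(2·14.1·0.8) = 4.75 m/s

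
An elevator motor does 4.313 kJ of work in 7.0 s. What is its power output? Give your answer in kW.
Convert to SI: W = 4313.0 J, t = 7.0 s
P = W/t = 4313.0/7.0 = 616.143 W = 0.6161 kW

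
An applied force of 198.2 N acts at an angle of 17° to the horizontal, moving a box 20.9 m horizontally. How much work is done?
W = F·d·cosθ = (198.2)(20.9)cos(17°) = 3961 J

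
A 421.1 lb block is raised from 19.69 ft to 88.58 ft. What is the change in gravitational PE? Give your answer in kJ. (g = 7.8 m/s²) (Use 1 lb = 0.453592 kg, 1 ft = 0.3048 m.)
Convert to SI: m = 191.008 kg, Δh = 20.9977 m
ΔPE = mgΔh = (191.008)(7.8)(20.9977) = 31283.6 J = 31.28 kJ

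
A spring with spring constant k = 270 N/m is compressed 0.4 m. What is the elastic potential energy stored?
PE = ½kx² = ½(270)(0.4)² = 21.6 J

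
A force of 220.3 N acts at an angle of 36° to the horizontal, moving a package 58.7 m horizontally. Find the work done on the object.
W = F·d·cosθ = (220.3)(58.7)cos(36°) = 10460 J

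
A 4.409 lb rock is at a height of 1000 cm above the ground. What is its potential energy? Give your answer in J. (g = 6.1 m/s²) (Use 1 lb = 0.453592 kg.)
Convert to SI: m = 1.99989 kg, h = 10.0 m
PE = mgh = (1.99989)(6.1)(10.0) = 122.0 J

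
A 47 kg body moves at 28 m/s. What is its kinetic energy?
KE = ½mv² = ½(47)(28)² = 18424.0 J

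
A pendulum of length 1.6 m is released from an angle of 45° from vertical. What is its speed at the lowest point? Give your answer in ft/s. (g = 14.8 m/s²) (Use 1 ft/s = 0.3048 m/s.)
h = L(1 − cosθ) = 1.6(1 − cos45°) = 0.468629 m
v = √(2gh) = √(2·14.8·0.468629) = 3.72444 m/s = 12.22 ft/s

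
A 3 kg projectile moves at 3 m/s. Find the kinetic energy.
KE = ½mv² = ½(3)(3)² = 13.5 J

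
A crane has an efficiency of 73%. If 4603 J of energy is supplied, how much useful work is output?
W_out = η·W_in = 0.73·4603 = 3360.19 J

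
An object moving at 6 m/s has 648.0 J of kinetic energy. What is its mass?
m = 2·KE/v² = 2·648.0/(6)² = 36.0 kg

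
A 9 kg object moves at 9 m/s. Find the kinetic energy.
KE = ½mv² = ½(9)(9)² = 364.5 J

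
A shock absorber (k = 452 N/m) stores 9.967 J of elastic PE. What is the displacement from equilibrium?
x = √(2·PE/k) = √(2·9.967/452) = 0.21 m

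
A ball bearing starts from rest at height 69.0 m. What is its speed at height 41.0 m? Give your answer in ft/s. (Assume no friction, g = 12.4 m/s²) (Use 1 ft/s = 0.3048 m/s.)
mgh₁ = mgh₂ + ½mv² ⇒ v = √(2g(h₁−h₂)) = √(2·12.4·28.0) = 26.35147 m/s = 86.45 ft/s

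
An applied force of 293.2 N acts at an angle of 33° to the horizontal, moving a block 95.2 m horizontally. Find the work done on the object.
W = F·d·cosθ = (293.2)(95.2)cos(33°) = 23410 J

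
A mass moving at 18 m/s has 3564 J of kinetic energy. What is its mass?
m = 2·KE/v² = 2·3564/(18)² = 22.0 kg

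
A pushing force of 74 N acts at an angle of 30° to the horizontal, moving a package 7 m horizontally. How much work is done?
W = F·d·cosθ = (74)(7)cos(30°) = 448.6 J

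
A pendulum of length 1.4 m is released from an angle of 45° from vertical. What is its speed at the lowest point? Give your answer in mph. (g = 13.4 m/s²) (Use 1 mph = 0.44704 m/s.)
h = L(1 − cosθ) = 1.4(1 − cos45°) = 0.410051 m
v = √(2gh) = √(2·13.4·0.410051) = 3.31502 m/s = 7.415 mph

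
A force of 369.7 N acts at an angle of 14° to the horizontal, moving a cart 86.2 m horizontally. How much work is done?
W = F·d·cosθ = (369.7)(86.2)cos(14°) = 30920 J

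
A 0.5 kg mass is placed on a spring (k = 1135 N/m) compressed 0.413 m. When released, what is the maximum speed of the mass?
½kx² = ½mv² ⇒ v = x√(k/m) = (0.413)√(1135/0.5) = 19.68 m/s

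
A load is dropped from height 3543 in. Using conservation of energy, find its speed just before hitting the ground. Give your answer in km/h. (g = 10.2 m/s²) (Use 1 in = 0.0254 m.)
Convert to SI: h = 89.9922 m
mgh = ½mv² ⇒ v = √(2gh) = √(2·10.2·89.9922) = 42.8467 m/s = 154.2 km/h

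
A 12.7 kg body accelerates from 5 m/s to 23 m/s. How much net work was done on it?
W = ΔKE = ½m(v₂² − v₁²) = ½(12.7)(23² − 5²) = 3200.4 J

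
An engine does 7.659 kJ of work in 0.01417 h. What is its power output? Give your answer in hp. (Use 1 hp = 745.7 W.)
Convert to SI: W = 7659.0 J, t = 51.012 s
P = W/t = 7659.0/51.012 = 150.141 W = 0.2013 hp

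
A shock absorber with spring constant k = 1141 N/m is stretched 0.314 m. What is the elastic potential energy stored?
PE = ½kx² = ½(1141)(0.314)² = 56.25 J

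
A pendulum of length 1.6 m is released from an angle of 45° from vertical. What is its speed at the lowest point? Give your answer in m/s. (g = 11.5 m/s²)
h = L(1 − cosθ) = 1.6(1 − cos45°) = 0.468629 m
v = √(2gh) = √(2·11.5·0.468629) = 3.283 m/s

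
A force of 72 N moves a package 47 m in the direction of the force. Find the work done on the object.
W = F·d = (72)(47) = 3384 J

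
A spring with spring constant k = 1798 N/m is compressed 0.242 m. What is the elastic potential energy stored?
PE = ½kx² = ½(1798)(0.242)² = 52.65 J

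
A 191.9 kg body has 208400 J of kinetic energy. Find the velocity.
v = √(2·KE/m) = √(2·208400/191.9) = 46.6 m/s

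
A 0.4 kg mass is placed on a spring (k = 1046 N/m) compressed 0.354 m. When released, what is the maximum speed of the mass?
½kx² = ½mv² ⇒ v = x√(k/m) = (0.354)√(1046/0.4) = 18.1 m/s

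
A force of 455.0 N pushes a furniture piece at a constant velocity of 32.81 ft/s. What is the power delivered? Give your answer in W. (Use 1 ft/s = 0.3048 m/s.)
Convert to SI: F = 455.0 N, v = 10.0005 m/s
P = Fv = (455.0)(10.0005) = 4550 W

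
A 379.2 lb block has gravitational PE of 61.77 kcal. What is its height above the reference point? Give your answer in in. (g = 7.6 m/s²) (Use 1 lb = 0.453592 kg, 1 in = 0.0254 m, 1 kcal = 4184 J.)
Convert to SI: m = 172.002 kg, PE = 258446 J
h = PE/(mg) = 258446/(172.002·7.6) = 197.707 m = 7784 in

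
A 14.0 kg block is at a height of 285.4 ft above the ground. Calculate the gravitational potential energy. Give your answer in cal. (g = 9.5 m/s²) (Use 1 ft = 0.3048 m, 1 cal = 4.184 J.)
Convert to SI: m = 14.0 kg, h = 86.9899 m
PE = mgh = (14.0)(9.5)(86.9899) = 11569.7 J = 2765 cal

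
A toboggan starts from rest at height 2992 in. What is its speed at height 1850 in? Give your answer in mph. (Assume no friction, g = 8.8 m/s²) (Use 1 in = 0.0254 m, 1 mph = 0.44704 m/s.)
Convert to SI: h₁−h₂ = 29.0068 m
mgh₁ = mgh₂ + ½mv² ⇒ v = √(2g(h₁−h₂)) = √(2·8.8·29.0068) = 22.5947 m/s = 50.54 mph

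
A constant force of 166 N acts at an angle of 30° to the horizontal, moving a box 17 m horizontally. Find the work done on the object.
W = F·d·cosθ = (166)(17)cos(30°) = 2444 J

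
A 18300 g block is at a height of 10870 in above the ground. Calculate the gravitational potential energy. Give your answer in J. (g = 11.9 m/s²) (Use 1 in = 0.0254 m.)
Convert to SI: m = 18.3 kg, h = 276.098 m
PE = mgh = (18.3)(11.9)(276.098) = 60130 J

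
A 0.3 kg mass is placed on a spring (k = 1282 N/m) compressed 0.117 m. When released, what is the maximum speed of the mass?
½kx² = ½mv² ⇒ v = x√(k/m) = (0.117)√(1282/0.3) = 7.648 m/s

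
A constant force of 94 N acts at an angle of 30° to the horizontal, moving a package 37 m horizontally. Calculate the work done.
W = F·d·cosθ = (94)(37)cos(30°) = 3012 J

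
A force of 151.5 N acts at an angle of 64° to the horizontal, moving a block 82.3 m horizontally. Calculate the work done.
W = F·d·cosθ = (151.5)(82.3)cos(64°) = 5466 J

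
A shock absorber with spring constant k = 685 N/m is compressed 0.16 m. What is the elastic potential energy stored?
PE = ½kx² = ½(685)(0.16)² = 8.768 J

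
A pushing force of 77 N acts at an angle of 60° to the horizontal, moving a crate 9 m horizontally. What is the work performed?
W = F·d·cosθ = (77)(9)cos(60°) = 346.5 J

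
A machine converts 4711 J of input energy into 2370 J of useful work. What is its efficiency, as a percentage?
η = W_out/W_in = 2370/4711 = 50.31%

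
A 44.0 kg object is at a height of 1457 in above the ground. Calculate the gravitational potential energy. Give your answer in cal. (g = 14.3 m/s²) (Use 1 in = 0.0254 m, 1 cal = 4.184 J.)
Convert to SI: m = 44.0 kg, h = 37.0078 m
PE = mgh = (44.0)(14.3)(37.0078) = 23285.3 J = 5565 cal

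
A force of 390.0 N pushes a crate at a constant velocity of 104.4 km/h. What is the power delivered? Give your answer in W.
Convert to SI: F = 390.0 N, v = 29.0 m/s
P = Fv = (390.0)(29.0) = 11310 W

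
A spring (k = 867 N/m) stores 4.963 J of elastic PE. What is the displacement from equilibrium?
x = √(2·PE/k) = √(2·4.963/867) = 0.107 m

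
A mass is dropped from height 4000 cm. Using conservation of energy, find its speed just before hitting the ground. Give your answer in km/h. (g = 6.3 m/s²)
Convert to SI: h = 40.0 m
mgh = ½mv² ⇒ v = √(2gh) = √(2·6.3·40.0) = 22.4499 m/s = 80.82 km/h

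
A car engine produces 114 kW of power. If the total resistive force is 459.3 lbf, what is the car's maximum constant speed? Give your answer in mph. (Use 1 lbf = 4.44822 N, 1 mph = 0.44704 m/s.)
Convert to SI: F = 2043.07 N
P = Fv ⇒ v = P/F = 114000 W/2043.07 N = 55.7985 m/s = 124.8 mph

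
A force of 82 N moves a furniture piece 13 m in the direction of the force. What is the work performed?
W = F·d = (82)(13) = 1066 J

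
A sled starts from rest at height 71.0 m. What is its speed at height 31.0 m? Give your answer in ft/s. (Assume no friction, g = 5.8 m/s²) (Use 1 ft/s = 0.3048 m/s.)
mgh₁ = mgh₂ + ½mv² ⇒ v = √(2g(h₁−h₂)) = √(2·5.8·40.0) = 21.5407 m/s = 70.67 ft/s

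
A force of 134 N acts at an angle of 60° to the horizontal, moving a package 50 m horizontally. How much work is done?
W = F·d·cosθ = (134)(50)cos(60°) = 3350 J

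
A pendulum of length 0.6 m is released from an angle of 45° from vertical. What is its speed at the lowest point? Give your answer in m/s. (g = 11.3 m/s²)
h = L(1 − cosθ) = 0.6(1 − cos45°) = 0.175736 m
v = √(2gh) = √(2·11.3·0.175736) = 1.993 m/s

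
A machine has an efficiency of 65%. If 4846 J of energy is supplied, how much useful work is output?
W_out = η·W_in = 0.65·4846 = 3149.9 J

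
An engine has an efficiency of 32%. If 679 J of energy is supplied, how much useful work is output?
W_out = η·W_in = 0.32·679 = 217.28 J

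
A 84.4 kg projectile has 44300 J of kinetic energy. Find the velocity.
v = √(2·KE/m) = √(2·44300/84.4) = 32.4 m/s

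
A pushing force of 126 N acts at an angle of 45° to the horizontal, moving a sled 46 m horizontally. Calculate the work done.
W = F·d·cosθ = (126)(46)cos(45°) = 4098 J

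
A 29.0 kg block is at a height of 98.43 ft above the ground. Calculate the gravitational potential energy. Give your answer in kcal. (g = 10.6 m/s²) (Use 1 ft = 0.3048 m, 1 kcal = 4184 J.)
Convert to SI: m = 29.0 kg, h = 30.0015 m
PE = mgh = (29.0)(10.6)(30.0015) = 9222.45 J = 2.204 kcal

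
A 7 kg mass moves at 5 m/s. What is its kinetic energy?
KE = ½mv² = ½(7)(5)² = 87.5 J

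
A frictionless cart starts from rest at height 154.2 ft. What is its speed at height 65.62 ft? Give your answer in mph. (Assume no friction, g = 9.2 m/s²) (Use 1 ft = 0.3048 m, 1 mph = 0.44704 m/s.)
Convert to SI: h₁−h₂ = 26.9992 m
mgh₁ = mgh₂ + ½mv² ⇒ v = √(2g(h₁−h₂)) = √(2·9.2·26.9992) = 22.2887 m/s = 49.86 mph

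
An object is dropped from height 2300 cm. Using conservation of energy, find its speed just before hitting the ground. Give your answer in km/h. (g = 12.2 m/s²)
Convert to SI: h = 23.0 m
mgh = ½mv² ⇒ v = √(2gh) = √(2·12.2·23.0) = 23.6897 m/s = 85.28 km/h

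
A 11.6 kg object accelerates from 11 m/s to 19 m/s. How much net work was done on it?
W = ΔKE = ½m(v₂² − v₁²) = ½(11.6)(19² − 11²) = 1392.0 J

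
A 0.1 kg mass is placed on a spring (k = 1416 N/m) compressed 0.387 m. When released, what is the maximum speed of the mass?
½kx² = ½mv² ⇒ v = x√(k/m) = (0.387)√(1416/0.1) = 46.05 m/s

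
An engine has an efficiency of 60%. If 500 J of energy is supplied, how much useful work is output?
W_out = η·W_in = 0.6·500 = 300.0 J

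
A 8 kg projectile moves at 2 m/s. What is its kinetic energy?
KE = ½mv² = ½(8)(2)² = 16.0 J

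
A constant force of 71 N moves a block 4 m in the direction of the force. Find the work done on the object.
W = F·d = (71)(4) = 284.0 J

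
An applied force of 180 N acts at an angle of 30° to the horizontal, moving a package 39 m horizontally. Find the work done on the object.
W = F·d·cosθ = (180)(39)cos(30°) = 6079 J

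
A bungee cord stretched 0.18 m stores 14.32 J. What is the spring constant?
k = 2·PE/x² = 2·14.32/(0.18)² = 884.0 N/m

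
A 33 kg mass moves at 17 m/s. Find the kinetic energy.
KE = ½mv² = ½(33)(17)² = 4768.5 J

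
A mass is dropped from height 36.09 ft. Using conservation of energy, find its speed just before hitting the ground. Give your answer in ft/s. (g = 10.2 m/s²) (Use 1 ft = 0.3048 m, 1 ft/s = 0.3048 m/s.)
Convert to SI: h = 11.0002 m
mgh = ½mv² ⇒ v = √(2gh) = √(2·10.2·11.0002) = 14.9801 m/s = 49.15 ft/s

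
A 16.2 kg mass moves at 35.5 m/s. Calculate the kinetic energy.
KE = ½mv² = ½(16.2)(35.5)² = 10210 J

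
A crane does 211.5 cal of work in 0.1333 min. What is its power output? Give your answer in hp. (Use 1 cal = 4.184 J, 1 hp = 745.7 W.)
Convert to SI: W = 884.916 J, t = 7.998 s
P = W/t = 884.916/7.998 = 110.642 W = 0.1484 hp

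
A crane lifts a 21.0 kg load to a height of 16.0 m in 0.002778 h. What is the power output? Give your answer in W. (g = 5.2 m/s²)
Convert to SI: m = 21.0 kg, h = 16.0 m, t = 10.0008 s
P = mgh/t = (21.0)(5.2)(16.0)/10.0008 = 174.7 W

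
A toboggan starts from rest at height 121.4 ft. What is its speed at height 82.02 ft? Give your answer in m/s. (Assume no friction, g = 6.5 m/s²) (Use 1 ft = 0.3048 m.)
Convert to SI: h₁−h₂ = 12.003 m
mgh₁ = mgh₂ + ½mv² ⇒ v = √(2g(h₁−h₂)) = √(2·6.5·12.003) = 12.49 m/s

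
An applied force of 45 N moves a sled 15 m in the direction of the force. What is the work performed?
W = F·d = (45)(15) = 675.0 J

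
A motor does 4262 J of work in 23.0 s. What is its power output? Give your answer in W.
P = W/t = 4262.0/23.0 = 185.3 W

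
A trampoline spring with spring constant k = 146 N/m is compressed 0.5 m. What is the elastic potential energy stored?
PE = ½kx² = ½(146)(0.5)² = 18.25 J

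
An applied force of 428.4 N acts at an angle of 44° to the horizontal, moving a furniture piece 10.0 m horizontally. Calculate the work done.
W = F·d·cosθ = (428.4)(10.0)cos(44°) = 3082 J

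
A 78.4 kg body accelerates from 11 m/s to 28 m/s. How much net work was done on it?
W = ΔKE = ½m(v₂² − v₁²) = ½(78.4)(28² − 11²) = 25989.6 J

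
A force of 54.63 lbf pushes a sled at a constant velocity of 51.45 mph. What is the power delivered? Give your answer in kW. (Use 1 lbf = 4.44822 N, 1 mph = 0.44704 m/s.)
Convert to SI: F = 243.006 N, v = 23.0002 m/s
P = Fv = (243.006)(23.0002) = 5589.19 W = 5.589 kW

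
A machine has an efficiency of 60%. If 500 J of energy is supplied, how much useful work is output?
W_out = η·W_in = 0.6·500 = 300.0 J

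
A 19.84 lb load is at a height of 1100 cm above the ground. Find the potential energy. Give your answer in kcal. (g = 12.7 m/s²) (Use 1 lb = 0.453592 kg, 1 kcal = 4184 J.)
Convert to SI: m = 8.99927 kg, h = 11.0 m
PE = mgh = (8.99927)(12.7)(11.0) = 1257.2 J = 0.3005 kcal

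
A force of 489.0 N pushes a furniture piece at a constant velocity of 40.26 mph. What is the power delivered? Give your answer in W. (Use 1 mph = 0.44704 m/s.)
Convert to SI: F = 489.0 N, v = 17.9978 m/s
P = Fv = (489.0)(17.9978) = 8801 W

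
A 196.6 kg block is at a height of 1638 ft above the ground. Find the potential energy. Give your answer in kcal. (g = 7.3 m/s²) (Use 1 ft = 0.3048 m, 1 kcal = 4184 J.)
Convert to SI: m = 196.6 kg, h = 499.262 m
PE = mgh = (196.6)(7.3)(499.262) = 716531 J = 171.3 kcal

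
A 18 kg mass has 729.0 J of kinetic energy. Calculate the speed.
v = √(2·KE/m) = √(2·729.0/18) = 9.0 m/s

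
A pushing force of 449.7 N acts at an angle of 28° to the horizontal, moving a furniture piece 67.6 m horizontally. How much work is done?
W = F·d·cosθ = (449.7)(67.6)cos(28°) = 26840 J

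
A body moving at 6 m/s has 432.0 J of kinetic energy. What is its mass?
m = 2·KE/v² = 2·432.0/(6)² = 24.0 kg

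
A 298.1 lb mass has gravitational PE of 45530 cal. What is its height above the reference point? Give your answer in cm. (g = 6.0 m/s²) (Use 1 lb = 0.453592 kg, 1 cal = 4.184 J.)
Convert to SI: m = 135.216 kg, PE = 190498 J
h = PE/(mg) = 190498/(135.216·6.0) = 234.807 m = 23480 cm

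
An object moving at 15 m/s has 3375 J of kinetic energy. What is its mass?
m = 2·KE/v² = 2·3375/(15)² = 30.0 kg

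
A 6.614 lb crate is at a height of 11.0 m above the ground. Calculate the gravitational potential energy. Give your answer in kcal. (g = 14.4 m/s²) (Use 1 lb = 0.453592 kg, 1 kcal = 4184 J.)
Convert to SI: m = 3.00006 kg, h = 11.0 m
PE = mgh = (3.00006)(14.4)(11.0) = 475.209 J = 0.1136 kcal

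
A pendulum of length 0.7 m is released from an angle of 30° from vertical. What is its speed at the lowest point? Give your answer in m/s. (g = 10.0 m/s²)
h = L(1 − cosθ) = 0.7(1 − cos30°) = 0.0937822 m
v = √(2gh) = √(2·10.0·0.0937822) = 1.37 m/s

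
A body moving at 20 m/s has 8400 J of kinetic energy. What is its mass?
m = 2·KE/v² = 2·8400/(20)² = 42.0 kg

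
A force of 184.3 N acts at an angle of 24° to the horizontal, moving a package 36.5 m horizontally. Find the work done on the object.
W = F·d·cosθ = (184.3)(36.5)cos(24°) = 6145 J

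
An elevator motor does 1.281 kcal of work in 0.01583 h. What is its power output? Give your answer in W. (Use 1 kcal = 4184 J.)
Convert to SI: W = 5359.7 J, t = 56.988 s
P = W/t = 5359.7/56.988 = 94.05 W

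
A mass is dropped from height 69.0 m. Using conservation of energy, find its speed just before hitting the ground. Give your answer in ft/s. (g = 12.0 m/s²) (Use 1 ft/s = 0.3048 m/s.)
mgh = ½mv² ⇒ v = √(2gh) = √(2·12.0·69.0) = 40.694 m/s = 133.5 ft/s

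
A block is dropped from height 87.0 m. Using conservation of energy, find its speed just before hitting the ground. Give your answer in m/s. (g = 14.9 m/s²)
mgh = ½mv² ⇒ v = √(2gh) = √(2·14.9·87.0) = 50.92 m/s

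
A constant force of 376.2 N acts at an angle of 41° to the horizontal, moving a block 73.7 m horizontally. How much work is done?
W = F·d·cosθ = (376.2)(73.7)cos(41°) = 20930 J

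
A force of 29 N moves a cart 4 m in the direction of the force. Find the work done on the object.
W = F·d = (29)(4) = 116.0 J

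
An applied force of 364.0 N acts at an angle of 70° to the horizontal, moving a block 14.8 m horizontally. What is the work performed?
W = F·d·cosθ = (364.0)(14.8)cos(70°) = 1843 J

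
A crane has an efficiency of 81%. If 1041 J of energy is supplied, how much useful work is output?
W_out = η·W_in = 0.81·1041 = 843.21 J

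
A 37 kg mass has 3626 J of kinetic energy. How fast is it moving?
v = √(2·KE/m) = √(2·3626/37) = 14.0 m/s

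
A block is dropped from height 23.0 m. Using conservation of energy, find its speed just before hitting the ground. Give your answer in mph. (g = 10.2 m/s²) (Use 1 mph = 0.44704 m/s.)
mgh = ½mv² ⇒ v = √(2gh) = √(2·10.2·23.0) = 21.661 m/s = 48.45 mph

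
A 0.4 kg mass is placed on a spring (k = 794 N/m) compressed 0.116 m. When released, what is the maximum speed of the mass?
½kx² = ½mv² ⇒ v = x√(k/m) = (0.116)√(794/0.4) = 5.168 m/s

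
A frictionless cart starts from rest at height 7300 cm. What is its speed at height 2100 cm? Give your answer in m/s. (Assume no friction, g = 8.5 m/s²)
Convert to SI: h₁−h₂ = 52.0 m
mgh₁ = mgh₂ + ½mv² ⇒ v = √(2g(h₁−h₂)) = √(2·8.5·52.0) = 29.73 m/s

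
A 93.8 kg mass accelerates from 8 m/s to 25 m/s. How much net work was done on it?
W = ΔKE = ½m(v₂² − v₁²) = ½(93.8)(25² − 8²) = 26310.9 J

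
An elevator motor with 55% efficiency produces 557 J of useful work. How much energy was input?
W_in = W_out/η = 557/0.55 = 1013 J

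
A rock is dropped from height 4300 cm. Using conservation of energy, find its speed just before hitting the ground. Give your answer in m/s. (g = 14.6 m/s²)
Convert to SI: h = 43.0 m
mgh = ½mv² ⇒ v = √(2gh) = √(2·14.6·43.0) = 35.43 m/s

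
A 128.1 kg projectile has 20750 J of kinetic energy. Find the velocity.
v = √(2·KE/m) = √(2·20750/128.1) = 18.0 m/s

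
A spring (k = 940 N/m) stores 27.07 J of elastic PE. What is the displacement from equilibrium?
x = √(2·PE/k) = √(2·27.07/940) = 0.24 m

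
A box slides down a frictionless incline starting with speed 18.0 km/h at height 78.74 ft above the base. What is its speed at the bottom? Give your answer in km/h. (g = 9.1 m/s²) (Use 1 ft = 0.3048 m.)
Convert to SI: v₀ = 5.0 m/s, h = 24.0 m
½mv₀² + mgh = ½mv² ⇒ v = √(v₀² + 2gh) = √(5.0² + 2·9.1·24.0) = 21.4895 m/s = 77.36 km/h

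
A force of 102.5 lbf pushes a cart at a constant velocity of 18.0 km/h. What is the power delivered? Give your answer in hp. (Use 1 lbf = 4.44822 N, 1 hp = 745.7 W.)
Convert to SI: F = 455.943 N, v = 5.0 m/s
P = Fv = (455.943)(5.0) = 2279.71 W = 3.057 hp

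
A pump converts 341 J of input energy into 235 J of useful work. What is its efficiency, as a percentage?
η = W_out/W_in = 235/341 = 68.91%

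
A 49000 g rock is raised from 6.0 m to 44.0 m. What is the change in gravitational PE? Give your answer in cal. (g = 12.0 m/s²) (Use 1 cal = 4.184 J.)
Convert to SI: m = 49.0 kg, Δh = 38.0 m
ΔPE = mgΔh = (49.0)(12.0)(38.0) = 22344.0 J = 5340 cal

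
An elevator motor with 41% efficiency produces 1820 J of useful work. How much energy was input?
W_in = W_out/η = 1820/0.41 = 4439 J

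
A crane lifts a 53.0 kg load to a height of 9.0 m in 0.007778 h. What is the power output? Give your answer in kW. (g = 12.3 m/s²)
Convert to SI: m = 53.0 kg, h = 9.0 m, t = 28.0008 s
P = mgh/t = (53.0)(12.3)(9.0)/28.0008 = 209.533 W = 0.2095 kW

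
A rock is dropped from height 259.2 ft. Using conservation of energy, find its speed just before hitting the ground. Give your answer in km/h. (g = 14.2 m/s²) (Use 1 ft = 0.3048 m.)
Convert to SI: h = 79.0042 m
mgh = ½mv² ⇒ v = √(2gh) = √(2·14.2·79.0042) = 47.3679 m/s = 170.5 km/h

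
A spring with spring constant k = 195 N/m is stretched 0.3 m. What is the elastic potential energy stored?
PE = ½kx² = ½(195)(0.3)² = 8.775 J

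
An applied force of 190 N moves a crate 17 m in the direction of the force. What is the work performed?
W = F·d = (190)(17) = 3230 J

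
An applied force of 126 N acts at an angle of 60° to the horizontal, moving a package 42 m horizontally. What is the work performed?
W = F·d·cosθ = (126)(42)cos(60°) = 2646 J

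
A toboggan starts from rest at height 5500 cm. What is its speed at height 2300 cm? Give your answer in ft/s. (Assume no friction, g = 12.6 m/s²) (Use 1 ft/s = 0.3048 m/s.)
Convert to SI: h₁−h₂ = 32.0 m
mgh₁ = mgh₂ + ½mv² ⇒ v = √(2g(h₁−h₂)) = √(2·12.6·32.0) = 28.3972 m/s = 93.17 ft/s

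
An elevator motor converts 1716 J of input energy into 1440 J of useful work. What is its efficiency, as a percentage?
η = W_out/W_in = 1440/1716 = 83.92%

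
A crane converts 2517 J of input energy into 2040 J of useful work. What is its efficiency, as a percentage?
η = W_out/W_in = 2040/2517 = 81.05%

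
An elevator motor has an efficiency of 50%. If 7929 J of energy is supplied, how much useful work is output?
W_out = η·W_in = 0.5·7929 = 3964.5 J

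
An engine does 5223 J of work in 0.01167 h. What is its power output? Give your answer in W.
Convert to SI: W = 5223.0 J, t = 42.012 s
P = W/t = 5223.0/42.012 = 124.3 W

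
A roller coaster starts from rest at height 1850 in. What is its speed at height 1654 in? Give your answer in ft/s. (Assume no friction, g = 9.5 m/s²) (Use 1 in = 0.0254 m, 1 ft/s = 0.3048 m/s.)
Convert to SI: h₁−h₂ = 4.9784 m
mgh₁ = mgh₂ + ½mv² ⇒ v = √(2g(h₁−h₂)) = √(2·9.5·4.9784) = 9.72572 m/s = 31.91 ft/s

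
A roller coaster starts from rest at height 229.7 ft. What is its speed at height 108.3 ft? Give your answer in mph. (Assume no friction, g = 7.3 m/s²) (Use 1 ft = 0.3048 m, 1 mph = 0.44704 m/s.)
Convert to SI: h₁−h₂ = 37.0027 m
mgh₁ = mgh₂ + ½mv² ⇒ v = √(2g(h₁−h₂)) = √(2·7.3·37.0027) = 23.2431 m/s = 51.99 mph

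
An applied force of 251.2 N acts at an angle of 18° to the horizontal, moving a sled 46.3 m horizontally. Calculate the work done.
W = F·d·cosθ = (251.2)(46.3)cos(18°) = 11060 J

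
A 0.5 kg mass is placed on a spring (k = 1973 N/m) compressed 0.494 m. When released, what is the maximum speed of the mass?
½kx² = ½mv² ⇒ v = x√(k/m) = (0.494)√(1973/0.5) = 31.03 m/s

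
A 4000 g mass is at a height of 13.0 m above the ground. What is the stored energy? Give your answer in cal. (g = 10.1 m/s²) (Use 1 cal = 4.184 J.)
Convert to SI: m = 4.0 kg, h = 13.0 m
PE = mgh = (4.0)(10.1)(13.0) = 525.2 J = 125.5 cal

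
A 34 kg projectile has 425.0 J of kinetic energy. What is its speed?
v = √(2·KE/m) = √(2·425.0/34) = 5.0 m/s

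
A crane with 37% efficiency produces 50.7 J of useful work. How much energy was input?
W_in = W_out/η = 50.7/0.37 = 137.0 J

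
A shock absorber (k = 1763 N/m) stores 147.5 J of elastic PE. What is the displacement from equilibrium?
x = √(2·PE/k) = √(2·147.5/1763) = 0.4091 m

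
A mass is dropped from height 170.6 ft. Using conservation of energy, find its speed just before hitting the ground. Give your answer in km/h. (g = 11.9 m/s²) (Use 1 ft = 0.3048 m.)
Convert to SI: h = 51.9989 m
mgh = ½mv² ⇒ v = √(2gh) = √(2·11.9·51.9989) = 35.1792 m/s = 126.6 km/h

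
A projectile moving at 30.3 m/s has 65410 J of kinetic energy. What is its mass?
m = 2·KE/v² = 2·65410/(30.3)² = 142.5 kg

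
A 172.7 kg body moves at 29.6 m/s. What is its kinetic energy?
KE = ½mv² = ½(172.7)(29.6)² = 75660 J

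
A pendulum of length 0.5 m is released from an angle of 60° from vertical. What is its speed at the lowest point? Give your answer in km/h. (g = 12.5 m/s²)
h = L(1 − cosθ) = 0.5(1 − cos60°) = 0.25 m
v = √(2gh) = √(2·12.5·0.25) = 2.5 m/s = 9.0 km/h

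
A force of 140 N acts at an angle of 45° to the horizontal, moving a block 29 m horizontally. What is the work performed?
W = F·d·cosθ = (140)(29)cos(45°) = 2871 J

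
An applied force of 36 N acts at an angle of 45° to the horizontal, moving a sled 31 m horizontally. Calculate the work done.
W = F·d·cosθ = (36)(31)cos(45°) = 789.1 J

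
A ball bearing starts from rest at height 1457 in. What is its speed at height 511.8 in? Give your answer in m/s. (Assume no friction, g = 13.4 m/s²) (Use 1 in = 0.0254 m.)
Convert to SI: h₁−h₂ = 24.0081 m
mgh₁ = mgh₂ + ½mv² ⇒ v = √(2g(h₁−h₂)) = √(2·13.4·24.0081) = 25.37 m/s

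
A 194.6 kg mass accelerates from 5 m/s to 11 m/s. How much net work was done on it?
W = ΔKE = ½m(v₂² − v₁²) = ½(194.6)(11² − 5²) = 9340.8 J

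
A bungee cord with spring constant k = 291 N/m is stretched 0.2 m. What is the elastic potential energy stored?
PE = ½kx² = ½(291)(0.2)² = 5.82 J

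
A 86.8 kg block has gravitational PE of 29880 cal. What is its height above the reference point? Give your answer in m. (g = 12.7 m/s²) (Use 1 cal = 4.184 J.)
Convert to SI: m = 86.8 kg, PE = 125018 J
h = PE/(mg) = 125018/(86.8·12.7) = 113.4 m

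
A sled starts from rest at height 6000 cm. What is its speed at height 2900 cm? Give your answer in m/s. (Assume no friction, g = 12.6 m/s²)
Convert to SI: h₁−h₂ = 31.0 m
mgh₁ = mgh₂ + ½mv² ⇒ v = √(2g(h₁−h₂)) = √(2·12.6·31.0) = 27.95 m/s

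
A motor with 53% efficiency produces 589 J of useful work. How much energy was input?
W_in = W_out/η = 589/0.53 = 1111 J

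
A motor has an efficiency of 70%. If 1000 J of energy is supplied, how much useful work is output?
W_out = η·W_in = 0.7·1000 = 700.0 J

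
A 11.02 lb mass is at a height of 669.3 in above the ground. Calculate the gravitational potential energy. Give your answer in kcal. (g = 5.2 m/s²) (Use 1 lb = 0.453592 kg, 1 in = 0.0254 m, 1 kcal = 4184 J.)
Convert to SI: m = 4.99858 kg, h = 17.0002 m
PE = mgh = (4.99858)(5.2)(17.0002) = 441.881 J = 0.1056 kcal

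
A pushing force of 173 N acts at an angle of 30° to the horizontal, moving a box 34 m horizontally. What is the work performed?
W = F·d·cosθ = (173)(34)cos(30°) = 5094 J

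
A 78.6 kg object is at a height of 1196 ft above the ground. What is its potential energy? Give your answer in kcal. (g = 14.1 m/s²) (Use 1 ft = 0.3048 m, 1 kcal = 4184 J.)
Convert to SI: m = 78.6 kg, h = 364.541 m
PE = mgh = (78.6)(14.1)(364.541) = 404006 J = 96.56 kcal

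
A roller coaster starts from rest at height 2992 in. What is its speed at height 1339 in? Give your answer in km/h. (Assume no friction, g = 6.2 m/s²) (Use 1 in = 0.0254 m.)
Convert to SI: h₁−h₂ = 41.9862 m
mgh₁ = mgh₂ + ½mv² ⇒ v = √(2g(h₁−h₂)) = √(2·6.2·41.9862) = 22.8173 m/s = 82.14 km/h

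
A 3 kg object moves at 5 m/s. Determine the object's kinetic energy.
KE = ½mv² = ½(3)(5)² = 37.5 J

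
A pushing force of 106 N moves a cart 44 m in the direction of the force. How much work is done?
W = F·d = (106)(44) = 4664 J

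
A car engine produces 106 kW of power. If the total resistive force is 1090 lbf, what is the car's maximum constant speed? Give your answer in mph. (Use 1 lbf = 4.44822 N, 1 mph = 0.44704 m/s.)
Convert to SI: F = 4848.56 N
P = Fv ⇒ v = P/F = 106000 W/4848.56 N = 21.8622 m/s = 48.9 mph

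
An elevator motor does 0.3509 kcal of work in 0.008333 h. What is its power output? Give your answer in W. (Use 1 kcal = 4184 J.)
Convert to SI: W = 1468.17 J, t = 29.9988 s
P = W/t = 1468.17/29.9988 = 48.94 W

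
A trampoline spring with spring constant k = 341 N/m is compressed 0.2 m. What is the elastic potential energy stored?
PE = ½kx² = ½(341)(0.2)² = 6.82 J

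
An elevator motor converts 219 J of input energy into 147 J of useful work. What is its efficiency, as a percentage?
η = W_out/W_in = 147/219 = 67.12%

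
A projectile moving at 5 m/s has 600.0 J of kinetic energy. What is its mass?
m = 2·KE/v² = 2·600.0/(5)² = 48.0 kg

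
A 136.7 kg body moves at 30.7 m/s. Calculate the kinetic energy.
KE = ½mv² = ½(136.7)(30.7)² = 64420 J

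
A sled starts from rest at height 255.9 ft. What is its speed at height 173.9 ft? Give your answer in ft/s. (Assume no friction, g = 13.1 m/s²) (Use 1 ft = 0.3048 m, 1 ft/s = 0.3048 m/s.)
Convert to SI: h₁−h₂ = 24.9936 m
mgh₁ = mgh₂ + ½mv² ⇒ v = √(2g(h₁−h₂)) = √(2·13.1·24.9936) = 25.5897 m/s = 83.96 ft/s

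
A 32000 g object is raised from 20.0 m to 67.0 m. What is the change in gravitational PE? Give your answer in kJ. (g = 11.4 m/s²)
Convert to SI: m = 32.0 kg, Δh = 47.0 m
ΔPE = mgΔh = (32.0)(11.4)(47.0) = 17145.6 J = 17.15 kJ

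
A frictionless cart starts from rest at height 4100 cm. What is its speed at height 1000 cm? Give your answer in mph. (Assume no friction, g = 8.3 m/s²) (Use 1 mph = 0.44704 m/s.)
Convert to SI: h₁−h₂ = 31.0 m
mgh₁ = mgh₂ + ½mv² ⇒ v = √(2g(h₁−h₂)) = √(2·8.3·31.0) = 22.6848 m/s = 50.74 mph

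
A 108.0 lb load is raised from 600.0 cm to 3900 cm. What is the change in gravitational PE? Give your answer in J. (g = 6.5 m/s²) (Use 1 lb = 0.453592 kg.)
Convert to SI: m = 48.9879 kg, Δh = 33.0 m
ΔPE = mgΔh = (48.9879)(6.5)(33.0) = 10510 J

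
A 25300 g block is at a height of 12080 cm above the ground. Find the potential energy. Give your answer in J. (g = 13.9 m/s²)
Convert to SI: m = 25.3 kg, h = 120.8 m
PE = mgh = (25.3)(13.9)(120.8) = 42480 J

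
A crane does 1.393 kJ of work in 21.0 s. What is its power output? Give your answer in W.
Convert to SI: W = 1393.0 J, t = 21.0 s
P = W/t = 1393.0/21.0 = 66.33 W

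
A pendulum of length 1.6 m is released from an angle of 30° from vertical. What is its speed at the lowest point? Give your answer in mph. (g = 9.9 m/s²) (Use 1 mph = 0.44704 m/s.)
h = L(1 − cosθ) = 1.6(1 − cos30°) = 0.214359 m
v = √(2gh) = √(2·9.9·0.214359) = 2.06017 m/s = 4.608 mph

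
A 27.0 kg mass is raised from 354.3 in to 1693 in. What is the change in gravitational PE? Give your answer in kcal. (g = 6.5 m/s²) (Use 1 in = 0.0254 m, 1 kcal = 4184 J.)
Convert to SI: m = 27.0 kg, Δh = 34.003 m
ΔPE = mgΔh = (27.0)(6.5)(34.003) = 5967.52 J = 1.426 kcal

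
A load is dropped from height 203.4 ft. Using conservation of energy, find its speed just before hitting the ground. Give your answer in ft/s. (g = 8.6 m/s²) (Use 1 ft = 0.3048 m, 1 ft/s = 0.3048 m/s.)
Convert to SI: h = 61.9963 m
mgh = ½mv² ⇒ v = √(2gh) = √(2·8.6·61.9963) = 32.6548 m/s = 107.1 ft/s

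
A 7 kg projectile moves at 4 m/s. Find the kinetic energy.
KE = ½mv² = ½(7)(4)² = 56.0 J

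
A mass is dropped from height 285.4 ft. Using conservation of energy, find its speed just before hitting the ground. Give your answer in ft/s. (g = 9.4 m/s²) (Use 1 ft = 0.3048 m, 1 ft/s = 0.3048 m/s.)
Convert to SI: h = 86.9899 m
mgh = ½mv² ⇒ v = √(2gh) = √(2·9.4·86.9899) = 40.4402 m/s = 132.7 ft/s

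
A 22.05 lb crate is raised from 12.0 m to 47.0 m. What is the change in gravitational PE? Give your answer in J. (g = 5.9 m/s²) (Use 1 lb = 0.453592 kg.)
Convert to SI: m = 10.0017 kg, Δh = 35.0 m
ΔPE = mgΔh = (10.0017)(5.9)(35.0) = 2065 J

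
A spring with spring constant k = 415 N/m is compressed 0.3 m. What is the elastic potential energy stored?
PE = ½kx² = ½(415)(0.3)² = 18.68 J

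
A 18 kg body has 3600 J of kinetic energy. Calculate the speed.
v = √(2·KE/m) = √(2·3600/18) = 20.0 m/s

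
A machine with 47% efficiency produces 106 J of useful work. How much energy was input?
W_in = W_out/η = 106/0.47 = 225.5 J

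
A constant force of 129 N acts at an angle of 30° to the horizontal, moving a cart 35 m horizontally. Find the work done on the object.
W = F·d·cosθ = (129)(35)cos(30°) = 3910 J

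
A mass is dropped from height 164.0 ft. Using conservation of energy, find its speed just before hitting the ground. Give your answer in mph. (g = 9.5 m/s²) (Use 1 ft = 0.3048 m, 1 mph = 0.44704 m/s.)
Convert to SI: h = 49.9872 m
mgh = ½mv² ⇒ v = √(2gh) = √(2·9.5·49.9872) = 30.8181 m/s = 68.94 mph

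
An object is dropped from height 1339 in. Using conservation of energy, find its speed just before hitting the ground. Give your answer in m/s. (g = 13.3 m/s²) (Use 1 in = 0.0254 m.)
Convert to SI: h = 34.0106 m
mgh = ½mv² ⇒ v = √(2gh) = √(2·13.3·34.0106) = 30.08 m/s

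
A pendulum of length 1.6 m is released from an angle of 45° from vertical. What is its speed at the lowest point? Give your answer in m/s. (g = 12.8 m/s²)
h = L(1 − cosθ) = 1.6(1 − cos45°) = 0.468629 m
v = √(2gh) = √(2·12.8·0.468629) = 3.464 m/s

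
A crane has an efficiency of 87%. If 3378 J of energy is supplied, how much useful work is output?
W_out = η·W_in = 0.87·3378 = 2938.86 J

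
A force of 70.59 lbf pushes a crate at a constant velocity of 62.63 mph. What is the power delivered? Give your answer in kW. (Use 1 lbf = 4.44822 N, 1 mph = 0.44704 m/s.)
Convert to SI: F = 314.0 N, v = 27.9981 m/s
P = Fv = (314.0)(27.9981) = 8791.4 W = 8.791 kW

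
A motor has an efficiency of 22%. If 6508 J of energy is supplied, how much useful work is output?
W_out = η·W_in = 0.22·6508 = 1431.76 J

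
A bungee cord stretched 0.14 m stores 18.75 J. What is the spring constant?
k = 2·PE/x² = 2·18.75/(0.14)² = 1913 N/m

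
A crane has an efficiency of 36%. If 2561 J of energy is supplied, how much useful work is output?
W_out = η·W_in = 0.36·2561 = 921.96 J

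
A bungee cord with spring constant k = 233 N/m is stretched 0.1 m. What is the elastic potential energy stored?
PE = ½kx² = ½(233)(0.1)² = 1.165 J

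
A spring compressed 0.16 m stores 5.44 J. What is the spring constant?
k = 2·PE/x² = 2·5.44/(0.16)² = 425.0 N/m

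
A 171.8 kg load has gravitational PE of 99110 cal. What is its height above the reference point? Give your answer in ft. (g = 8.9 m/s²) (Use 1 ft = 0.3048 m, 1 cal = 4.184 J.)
Convert to SI: m = 171.8 kg, PE = 414676 J
h = PE/(mg) = 414676/(171.8·8.9) = 271.204 m = 889.8 ft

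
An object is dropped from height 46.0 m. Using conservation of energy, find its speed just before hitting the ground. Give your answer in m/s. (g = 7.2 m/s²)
mgh = ½mv² ⇒ v = √(2gh) = √(2·7.2·46.0) = 25.74 m/s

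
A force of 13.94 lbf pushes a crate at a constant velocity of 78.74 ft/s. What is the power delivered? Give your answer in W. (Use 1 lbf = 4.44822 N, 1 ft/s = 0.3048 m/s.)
Convert to SI: F = 62.0082 N, v = 24.0 m/s
P = Fv = (62.0082)(24.0) = 1488 W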